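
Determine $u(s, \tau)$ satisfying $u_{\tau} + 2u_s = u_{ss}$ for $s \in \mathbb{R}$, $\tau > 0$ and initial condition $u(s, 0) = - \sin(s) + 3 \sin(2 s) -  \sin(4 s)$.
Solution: Change to a moving frame: let $\eta = s - 2\tau$, $\sigma = \tau$ and write $u(s,\tau) = w(\eta,\sigma)$.
By the chain rule $u_{\tau} = w_{\sigma} - 2w_{\eta}$, $u_s = w_{\eta}$, $u_{ss} = w_{\eta\eta}$.
Then $u_{\tau} + 2u_s = w_{\sigma}$: the advection term cancels and the PDE becomes the heat equation $w_{\sigma} = w_{\eta\eta}$ on $\eta \in \mathbb{R}$.
Initial data: $w(\eta,0) = u(\eta,0) = - \sin(\eta) + 3 \sin(2 \eta) - \sin(4 \eta)$.
On $\eta \in \mathbb{R}$ each mode satisfies $(\sin(n\eta))'' = -n^2 \sin(n\eta)$, so $e^{-n^2\sigma} \sin(n\eta)$ solves the heat equation; by superposition $w(\eta,\sigma) = \sum c_n e^{-n^2\sigma} \sin(n\eta)$.
Reading off the coefficients: $c_1=-1, c_2=3, c_4=-1$, so $w(\eta,\sigma) = - e^{-\sigma} \sin(\eta) + 3 e^{-4 \sigma} \sin(2 \eta) - e^{-16 \sigma} \sin(4 \eta)$.
Substituting back $\eta = s - 2\tau$, $\sigma = \tau$: $u(s,\tau) = w(s - 2\tau, \tau)$.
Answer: $u(s, \tau) = e^{-\tau} \sin(2 \tau - s) - 3 e^{-4 \tau} \sin(4 \tau - 2 s) + e^{-16 \tau} \sin(8 \tau - 4 s)$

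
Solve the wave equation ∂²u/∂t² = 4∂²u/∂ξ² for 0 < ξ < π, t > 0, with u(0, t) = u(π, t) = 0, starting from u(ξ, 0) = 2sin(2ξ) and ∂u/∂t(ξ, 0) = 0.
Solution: Using separation of variables u = X(ξ)T(t):
Eigenfunctions: sin(nξ), n = 1, 2, 3, ...
General solution: u(ξ, t) = Σ [A_n cos(2n t) + B_n sin(2n t)] sin(nξ)
From u(ξ,0) = 2sin(2ξ): A_2=2. From u_t(ξ,0) = 0: all B_n = 0.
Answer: u(ξ, t) = 2sin(2ξ)cos(4t)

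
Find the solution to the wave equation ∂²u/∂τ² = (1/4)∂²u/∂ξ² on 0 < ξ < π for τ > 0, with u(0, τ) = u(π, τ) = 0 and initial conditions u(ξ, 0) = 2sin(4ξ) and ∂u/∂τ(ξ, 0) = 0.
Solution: Using separation of variables u = X(ξ)T(τ):
Eigenfunctions: sin(nξ), n = 1, 2, 3, ...
General solution: u(ξ, τ) = Σ [A_n cos(n τ/2) + B_n sin(n τ/2)] sin(nξ)
From u(ξ,0) = 2sin(4ξ): A_4=2. From u_τ(ξ,0) = 0: all B_n = 0.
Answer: u(ξ, τ) = 2sin(4ξ)cos(2τ)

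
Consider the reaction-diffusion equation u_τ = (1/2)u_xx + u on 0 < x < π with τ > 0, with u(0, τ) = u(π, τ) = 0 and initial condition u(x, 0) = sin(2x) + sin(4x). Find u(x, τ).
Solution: Substitute u = exp(τ)w.
Then u_τ = exp(τ)(w_τ + w), u_xx = exp(τ)w_xx; substituting and dividing by exp(τ), the lower-order terms cancel: w_τ = (1/2)w_xx (standard heat equation).
Data for w: w(x,0) = u(x,0) = sin(2x) + sin(4x). The boundary conditions carry over: w(0,τ) = w(π,τ) = 0.
Separating variables: w = Σ c_n exp(-n²τ/2) sin(nx). From w(x,0) = sin(2x) + sin(4x): c_2=1, c_4=1.
So w(x,τ) = exp(-2τ)sin(2x) + exp(-8τ)sin(4x), and u(x,τ) = exp(τ)w(x,τ).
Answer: u(x, τ) = exp(-τ)sin(2x) + exp(-7τ)sin(4x)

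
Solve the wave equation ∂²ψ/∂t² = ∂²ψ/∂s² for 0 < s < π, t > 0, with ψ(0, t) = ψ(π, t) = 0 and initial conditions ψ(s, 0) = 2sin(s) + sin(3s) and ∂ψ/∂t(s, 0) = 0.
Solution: Separating variables: ψ = Σ [A_n cos(ω_n t) + B_n sin(ω_n t)] sin(ns), ω_n = n. From ICs: A_1=2, A_3=1.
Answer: ψ(s, t) = 2sin(s)cos(t) + sin(3s)cos(3t)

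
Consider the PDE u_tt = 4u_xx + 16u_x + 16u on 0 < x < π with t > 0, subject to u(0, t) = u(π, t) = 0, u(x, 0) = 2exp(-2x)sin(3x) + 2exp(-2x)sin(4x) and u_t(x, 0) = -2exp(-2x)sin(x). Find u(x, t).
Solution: Substitute u = exp(-2x)w, i.e. w = exp(2x)u.
By the product rule, u_x = exp(-2x)(w_x - 2w), u_xx = exp(-2x)(w_xx - 4w_x + 4w), u_tt = exp(-2x)w_tt.
Substituting into the PDE and dividing by exp(-2x): w_tt = 4(w_xx - 4w_x + 4w) + 16(w_x - 2w) + 16w.
The lower-order terms cancel, leaving the standard wave equation w_tt = 4w_xx.
Initial data for w: w(x,0) = exp(2x)u(x,0) = 2sin(3x) + 2sin(4x); w_t(x,0) = exp(2x)u_t(x,0) = -2sin(x). The boundary conditions carry over: w(0,t) = w(π,t) = 0.
Solve for w:
  Using separation of variables w = X(x)T(t):
  Eigenfunctions: sin(nx), n = 1, 2, 3, ...
  General solution: w(x, t) = Σ [A_n cos(2n t) + B_n sin(2n t)] sin(nx)
  From w(x,0) = 2sin(3x) + 2sin(4x): A_3=2, A_4=2. From w_t(x,0) = -2sin(x), using w_t(x,0) = Σ ω_n B_n sin(nx) with ω_n = 2n: B_1 = (-2)/2 = -1.
Hence w(x,t) = -sin(2t)sin(x) + 2sin(3x)cos(6t) + 2sin(4x)cos(8t).
Transform back: u(x,t) = exp(-2x)w(x,t).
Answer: u(x, t) = -exp(-2x)sin(2t)sin(x) + 2exp(-2x)sin(3x)cos(6t) + 2exp(-2x)sin(4x)cos(8t)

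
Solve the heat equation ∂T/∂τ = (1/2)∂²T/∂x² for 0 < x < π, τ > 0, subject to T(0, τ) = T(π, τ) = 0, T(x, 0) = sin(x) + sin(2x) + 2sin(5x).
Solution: Separating variables: T = Σ c_n exp(-n²τ/2) sin(nx). From T(x,0) = sin(x) + sin(2x) + 2sin(5x): c_1=1, c_2=1, c_5=2.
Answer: T(x, τ) = exp(-2τ)sin(2x) + exp(-τ/2)sin(x) + 2exp(-25τ/2)sin(5x)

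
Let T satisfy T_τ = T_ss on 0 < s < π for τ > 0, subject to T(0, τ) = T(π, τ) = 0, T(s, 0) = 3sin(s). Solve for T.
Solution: Separating variables: T = Σ c_n exp(-n²τ) sin(ns). From T(s,0) = 3sin(s): c_1=3.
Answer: T(s, τ) = 3exp(-τ)sin(s)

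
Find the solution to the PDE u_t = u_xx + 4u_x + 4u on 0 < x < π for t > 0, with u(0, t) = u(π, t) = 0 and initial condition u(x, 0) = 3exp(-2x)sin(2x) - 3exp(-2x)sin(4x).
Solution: Substitute u = exp(-2x)w, i.e. w = exp(2x)u.
By the product rule, u_x = exp(-2x)(w_x - 2w), u_xx = exp(-2x)(w_xx - 4w_x + 4w), u_t = exp(-2x)w_t.
Substituting into the PDE and dividing by exp(-2x): w_t = (w_xx - 4w_x + 4w) + 4(w_x - 2w) + 4w.
The lower-order terms cancel, leaving the standard heat equation w_t = w_xx.
Initial data for w: w(x,0) = exp(2x)u(x,0) = 3sin(2x) - 3sin(4x). The boundary conditions carry over: w(0,t) = w(π,t) = 0.
Solve for w:
  Using separation of variables w = X(x)T(t):
  Eigenfunctions: sin(nx), n = 1, 2, 3, ...
  General solution: w(x, t) = Σ c_n sin(nx) exp(-n² t)
  Matching w(x,0) = 3sin(2x) - 3sin(4x) term by term: c_2=3, c_4=-3.
Hence w(x,t) = 3exp(-4t)sin(2x) - 3exp(-16t)sin(4x).
Transform back: u(x,t) = exp(-2x)w(x,t).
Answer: u(x, t) = 3exp(-4t)exp(-2x)sin(2x) - 3exp(-16t)exp(-2x)sin(4x)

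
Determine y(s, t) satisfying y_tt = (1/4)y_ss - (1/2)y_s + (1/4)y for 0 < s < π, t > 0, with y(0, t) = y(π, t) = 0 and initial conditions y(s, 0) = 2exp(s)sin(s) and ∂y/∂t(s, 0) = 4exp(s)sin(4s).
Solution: Substitute y = exp(s)u.
Then y_s = exp(s)(u_s + u), y_ss = exp(s)(u_ss + 2u_s + u), y_tt = exp(s)u_tt; substituting and dividing by exp(s), the lower-order terms cancel: u_tt = (1/4)u_ss (standard wave equation).
Data for u: u(s,0) = exp(-s)y(s,0) = 2sin(s); u_t(s,0) = exp(-s)y_t(s,0) = 4sin(4s). The boundary conditions carry over: u(0,t) = u(π,t) = 0.
Separating variables: u = Σ [A_n cos(ω_n t) + B_n sin(ω_n t)] sin(ns), ω_n = n/2. From ICs (B_n = velocity coefficient / ω_n): A_1=2, B_4=2.
So u(s,t) = 2sin(s)cos(t/2) + 2sin(4s)sin(2t), and y(s,t) = exp(s)u(s,t).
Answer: y(s, t) = 2exp(s)sin(s)cos(t/2) + 2exp(s)sin(4s)sin(2t)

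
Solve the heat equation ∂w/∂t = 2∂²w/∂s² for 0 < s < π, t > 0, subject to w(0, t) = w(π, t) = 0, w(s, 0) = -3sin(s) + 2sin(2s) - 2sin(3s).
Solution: Separating variables: w = Σ c_n exp(-2n²t) sin(ns). From w(s,0) = -3sin(s) + 2sin(2s) - 2sin(3s): c_1=-3, c_2=2, c_3=-2.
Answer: w(s, t) = -3exp(-2t)sin(s) + 2exp(-8t)sin(2s) - 2exp(-18t)sin(3s)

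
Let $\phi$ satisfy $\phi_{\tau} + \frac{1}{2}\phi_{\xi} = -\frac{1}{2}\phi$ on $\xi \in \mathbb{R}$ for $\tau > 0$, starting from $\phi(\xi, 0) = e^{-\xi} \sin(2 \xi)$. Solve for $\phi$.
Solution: Substitute $\phi = e^{-\xi}u$, i.e. $u = e^{\xi}\phi$.
By the product rule, $\phi_{\xi} = e^{-\xi}(u_{\xi} - u)$, $\phi_{\tau} = e^{-\xi}u_{\tau}$.
Substituting into the PDE and dividing by $e^{-\xi}$: $u_{\tau} + \frac{1}{2}(u_{\xi} - u) = -\frac{1}{2}u$.
The lower-order terms cancel, leaving the standard advection equation $u_{\tau} + \frac{1}{2}u_{\xi} = 0$.
Initial data for $u$: $u(\xi,0) = e^{\xi}\phi(\xi,0) = \sin(2 \xi)$.
Solve for $u$:
  By method of characteristics (waves move right with speed 1/2):
  Along characteristics $\xi - \frac{1}{2}\tau =$ const, $u$ is constant, so $u(\xi,\tau) = f(\xi - \frac{1}{2}\tau)$ with $f = u( \cdot , 0)$.
Hence $u(\xi,\tau) = \sin(2 \xi - \tau)$.
Transform back: $\phi(\xi,\tau) = e^{-\xi}u(\xi,\tau)$.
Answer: $\phi(\xi, \tau) = - e^{-\xi} \sin(\tau - 2 \xi)$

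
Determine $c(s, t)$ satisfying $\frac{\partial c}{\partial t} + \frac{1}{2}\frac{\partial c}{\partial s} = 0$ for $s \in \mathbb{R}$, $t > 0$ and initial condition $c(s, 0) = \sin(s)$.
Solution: By characteristics ($ds/dt = 1/2$), $c(s,t) = f(s - \frac{1}{2}t)$ with $f = c( \cdot , 0)$.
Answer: $c(s, t) = \sin(s - t/2)$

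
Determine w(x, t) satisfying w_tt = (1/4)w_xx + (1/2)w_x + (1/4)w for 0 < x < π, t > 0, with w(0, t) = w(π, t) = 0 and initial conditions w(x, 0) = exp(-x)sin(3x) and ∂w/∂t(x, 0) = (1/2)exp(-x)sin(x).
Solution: Substitute w = exp(-x)u, i.e. u = exp(x)w.
By the product rule, w_x = exp(-x)(u_x - u), w_xx = exp(-x)(u_xx - 2u_x + u), w_tt = exp(-x)u_tt.
Substituting into the PDE and dividing by exp(-x): u_tt = (1/4)(u_xx - 2u_x + u) + (1/2)(u_x - u) + (1/4)u.
The lower-order terms cancel, leaving the standard wave equation u_tt = (1/4)u_xx.
Initial data for u: u(x,0) = exp(x)w(x,0) = sin(3x); u_t(x,0) = exp(x)w_t(x,0) = (1/2)sin(x). The boundary conditions carry over: u(0,t) = u(π,t) = 0.
Solve for u:
  Using separation of variables u = X(x)T(t):
  Eigenfunctions: sin(nx), n = 1, 2, 3, ...
  General solution: u(x, t) = Σ [A_n cos(n t/2) + B_n sin(n t/2)] sin(nx)
  From u(x,0) = sin(3x): A_3=1. From u_t(x,0) = (1/2)sin(x), using u_t(x,0) = Σ ω_n B_n sin(nx) with ω_n = n/2: B_1 = (1/2)/(1/2) = 1.
Hence u(x,t) = sin(t/2)sin(x) + sin(3x)cos(3t/2).
Transform back: w(x,t) = exp(-x)u(x,t).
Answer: w(x, t) = exp(-x)sin(t/2)sin(x) + exp(-x)sin(3x)cos(3t/2)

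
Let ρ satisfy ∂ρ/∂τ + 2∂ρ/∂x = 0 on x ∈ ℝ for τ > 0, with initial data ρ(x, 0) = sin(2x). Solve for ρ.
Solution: By method of characteristics (waves move right with speed 2):
Along characteristics x - 2τ = const, ρ is constant, so ρ(x,τ) = f(x - 2τ) with f = ρ(·, 0).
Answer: ρ(x, τ) = sin(2x - 4τ)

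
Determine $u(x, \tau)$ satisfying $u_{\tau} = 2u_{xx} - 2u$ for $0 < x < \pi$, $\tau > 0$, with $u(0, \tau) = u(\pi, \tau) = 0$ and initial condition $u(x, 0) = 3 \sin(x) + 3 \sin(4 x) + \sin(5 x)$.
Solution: Substitute $u = e^{-2\tau}w$.
Then $u_{\tau} = e^{-2\tau}(w_{\tau} - 2w)$, $u_{xx} = e^{-2\tau}w_{xx}$; substituting and dividing by $e^{-2\tau}$, the lower-order terms cancel: $w_{\tau} = 2w_{xx}$ (standard heat equation).
Data for $w$: $w(x,0) = u(x,0) = 3 \sin(x) + 3 \sin(4 x) + \sin(5 x)$. The boundary conditions carry over: $w(0,\tau) = w(\pi,\tau) = 0$.
Separating variables: $w = \sum c_n e^{-2n^2\tau} \sin(nx)$. From $w(x,0) = 3 \sin(x) + 3 \sin(4 x) + \sin(5 x)$: $c_1=3, c_4=3, c_5=1$.
So $w(x,\tau) = 3 e^{-2 \tau} \sin(x) + 3 e^{-32 \tau} \sin(4 x) + e^{-50 \tau} \sin(5 x)$, and $u(x,\tau) = e^{-2\tau}w(x,\tau)$.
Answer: $u(x, \tau) = 3 e^{-4 \tau} \sin(x) + 3 e^{-34 \tau} \sin(4 x) + e^{-52 \tau} \sin(5 x)$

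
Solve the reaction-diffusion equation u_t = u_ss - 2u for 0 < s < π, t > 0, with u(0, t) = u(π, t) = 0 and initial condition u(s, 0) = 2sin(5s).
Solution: Substitute u = exp(-2t)w, i.e. w = exp(2t)u.
By the product rule, u_t = exp(-2t)(w_t - 2w), u_ss = exp(-2t)w_ss.
Substituting into the PDE and dividing by exp(-2t): w_t - 2w = w_ss - 2w.
The lower-order terms cancel, leaving the standard heat equation w_t = w_ss.
Initial data for w: w(s,0) = u(s,0) = 2sin(5s). The boundary conditions carry over: w(0,t) = w(π,t) = 0.
Solve for w:
  Using separation of variables w = X(s)T(t):
  Eigenfunctions: sin(ns), n = 1, 2, 3, ...
  General solution: w(s, t) = Σ c_n sin(ns) exp(-n² t)
  Matching w(s,0) = 2sin(5s) term by term: c_5=2.
Hence w(s,t) = 2exp(-25t)sin(5s).
Transform back: u(s,t) = exp(-2t)w(s,t).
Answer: u(s, t) = 2exp(-27t)sin(5s)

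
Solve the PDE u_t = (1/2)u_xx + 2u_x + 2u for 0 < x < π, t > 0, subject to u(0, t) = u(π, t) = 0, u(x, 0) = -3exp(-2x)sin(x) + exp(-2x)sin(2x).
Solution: Substitute u = exp(-2x)w.
Then u_x = exp(-2x)(w_x - 2w), u_xx = exp(-2x)(w_xx - 4w_x + 4w), u_t = exp(-2x)w_t; substituting and dividing by exp(-2x), the lower-order terms cancel: w_t = (1/2)w_xx (standard heat equation).
Data for w: w(x,0) = exp(2x)u(x,0) = -3sin(x) + sin(2x). The boundary conditions carry over: w(0,t) = w(π,t) = 0.
Separating variables: w = Σ c_n exp(-n²t/2) sin(nx). From w(x,0) = -3sin(x) + sin(2x): c_1=-3, c_2=1.
So w(x,t) = exp(-2t)sin(2x) - 3exp(-t/2)sin(x), and u(x,t) = exp(-2x)w(x,t).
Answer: u(x, t) = exp(-2t)exp(-2x)sin(2x) - 3exp(-t/2)exp(-2x)sin(x)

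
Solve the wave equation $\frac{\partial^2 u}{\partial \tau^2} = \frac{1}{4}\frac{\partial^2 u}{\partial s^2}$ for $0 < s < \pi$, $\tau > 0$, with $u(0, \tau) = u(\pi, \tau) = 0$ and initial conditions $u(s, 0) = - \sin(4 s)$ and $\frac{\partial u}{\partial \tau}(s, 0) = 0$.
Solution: Using separation of variables $u = X(s)T(\tau)$:
Eigenfunctions: $\sin(ns)$, $n = 1, 2, 3, \ldots$
General solution: $u(s, \tau) = \sum [A_n \cos(n \tau/2) + B_n \sin(n \tau/2)] \sin(ns)$
From $u(s,0) = - \sin(4 s)$: $A_4=-1$. From $u_{\tau}(s,0) = 0$: all $B_n = 0$.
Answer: $u(s, \tau) = - \sin(4 s) \cos(2 \tau)$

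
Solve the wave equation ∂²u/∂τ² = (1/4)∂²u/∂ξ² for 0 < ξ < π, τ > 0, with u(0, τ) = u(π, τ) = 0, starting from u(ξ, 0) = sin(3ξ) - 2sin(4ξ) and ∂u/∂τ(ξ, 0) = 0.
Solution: Using separation of variables u = X(ξ)T(τ):
Eigenfunctions: sin(nξ), n = 1, 2, 3, ...
General solution: u(ξ, τ) = Σ [A_n cos(n τ/2) + B_n sin(n τ/2)] sin(nξ)
From u(ξ,0) = sin(3ξ) - 2sin(4ξ): A_3=1, A_4=-2. From u_τ(ξ,0) = 0: all B_n = 0.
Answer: u(ξ, τ) = sin(3ξ)cos(3τ/2) - 2sin(4ξ)cos(2τ)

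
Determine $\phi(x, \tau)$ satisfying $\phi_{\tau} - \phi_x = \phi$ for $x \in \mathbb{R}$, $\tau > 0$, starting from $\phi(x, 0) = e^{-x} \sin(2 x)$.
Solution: Substitute $\phi = e^{-x}u$, i.e. $u = e^{x}\phi$.
By the product rule, $\phi_x = e^{-x}(u_x - u)$, $\phi_{\tau} = e^{-x}u_{\tau}$.
Substituting into the PDE and dividing by $e^{-x}$: $u_{\tau} - (u_x - u) = u$.
The lower-order terms cancel, leaving the standard advection equation $u_{\tau} - u_x = 0$.
Initial data for $u$: $u(x,0) = e^{x}\phi(x,0) = \sin(2 x)$.
Solve for $u$:
  By method of characteristics (waves move left with speed 1):
  Along characteristics $x + \tau =$ const, $u$ is constant, so $u(x,\tau) = f(x + \tau)$ with $f = u( \cdot , 0)$.
Hence $u(x,\tau) = \sin(2 x + 2 \tau)$.
Transform back: $\phi(x,\tau) = e^{-x}u(x,\tau)$.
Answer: $\phi(x, \tau) = e^{-x} \sin(2 \tau + 2 x)$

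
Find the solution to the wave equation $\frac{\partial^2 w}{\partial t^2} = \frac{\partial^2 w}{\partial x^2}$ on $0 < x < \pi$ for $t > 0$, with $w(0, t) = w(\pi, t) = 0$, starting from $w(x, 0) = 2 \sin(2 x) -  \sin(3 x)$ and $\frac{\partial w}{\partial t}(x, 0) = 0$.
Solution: Separating variables: $w = \sum [A_n \cos(\omega_n t) + B_n \sin(\omega_n t)] \sin(nx)$, $\omega_n = n$. From ICs: $A_2=2, A_3=-1$.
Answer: $w(x, t) = 2 \sin(2 x) \cos(2 t) -  \sin(3 x) \cos(3 t)$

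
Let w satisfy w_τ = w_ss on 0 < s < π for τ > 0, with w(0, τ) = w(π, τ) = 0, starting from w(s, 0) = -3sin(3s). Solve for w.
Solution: Separating variables: w = Σ c_n exp(-n²τ) sin(ns). From w(s,0) = -3sin(3s): c_3=-3.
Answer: w(s, τ) = -3exp(-9τ)sin(3s)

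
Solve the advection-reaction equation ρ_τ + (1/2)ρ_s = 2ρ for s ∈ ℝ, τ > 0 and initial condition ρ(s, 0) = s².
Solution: Substitute ρ = exp(2τ)u.
Then ρ_τ = exp(2τ)(u_τ + 2u), ρ_s = exp(2τ)u_s; substituting and dividing by exp(2τ), the lower-order terms cancel: u_τ + (1/2)u_s = 0 (standard advection equation).
Data for u: u(s,0) = ρ(s,0) = s².
By characteristics (ds/dτ = 1/2), u(s,τ) = f(s - (1/2)τ) with f = u(·, 0).
So u(s,τ) = s² - sτ + (1/4)τ², and ρ(s,τ) = exp(2τ)u(s,τ).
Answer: ρ(s, τ) = s²exp(2τ) - sτexp(2τ) + (1/4)τ²exp(2τ)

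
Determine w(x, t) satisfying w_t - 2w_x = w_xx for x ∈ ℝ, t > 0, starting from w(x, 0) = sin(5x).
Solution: Moving frame: η = x + 2t, σ = t, w = u(η,σ), so w_t = u_σ + 2u_η and w_xx = u_ηη.
Hence w_t - 2w_x = u_σ and the PDE becomes the heat equation u_σ = u_ηη on η ∈ ℝ.
Initial data: u(η,0) = w(η,0) = sin(5η). Each mode sin(nη) decays as exp(-n²σ) on ℝ, so u(η,σ) = Σ c_n exp(-n²σ) sin(nη) with c_5=1: u(η,σ) = exp(-25σ)sin(5η).
Substituting back: w(x,t) = u(x + 2t, t).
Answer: w(x, t) = exp(-25t)sin(10t + 5x)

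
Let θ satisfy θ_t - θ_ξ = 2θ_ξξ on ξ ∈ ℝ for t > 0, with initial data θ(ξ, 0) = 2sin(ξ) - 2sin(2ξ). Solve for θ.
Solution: Moving frame: η = ξ + t, σ = t, θ = u(η,σ), so θ_t = u_σ + u_η and θ_ξξ = u_ηη.
Hence θ_t - θ_ξ = u_σ and the PDE becomes the heat equation u_σ = 2u_ηη on η ∈ ℝ.
Initial data: u(η,0) = θ(η,0) = 2sin(η) - 2sin(2η). Each mode sin(nη) decays as exp(-2n²σ) on ℝ, so u(η,σ) = Σ c_n exp(-2n²σ) sin(nη) with c_1=2, c_2=-2: u(η,σ) = 2exp(-2σ)sin(η) - 2exp(-8σ)sin(2η).
Substituting back: θ(ξ,t) = u(ξ + t, t).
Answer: θ(ξ, t) = 2exp(-2t)sin(t + ξ) - 2exp(-8t)sin(2t + 2ξ)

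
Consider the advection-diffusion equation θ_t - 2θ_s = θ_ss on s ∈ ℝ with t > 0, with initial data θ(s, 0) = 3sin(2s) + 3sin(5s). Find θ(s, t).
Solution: Moving frame: η = s + 2t, σ = t, θ = u(η,σ), so θ_t = u_σ + 2u_η and θ_ss = u_ηη.
Hence θ_t - 2θ_s = u_σ and the PDE becomes the heat equation u_σ = u_ηη on η ∈ ℝ.
Initial data: u(η,0) = θ(η,0) = 3sin(2η) + 3sin(5η). Each mode sin(nη) decays as exp(-n²σ) on ℝ, so u(η,σ) = Σ c_n exp(-n²σ) sin(nη) with c_2=3, c_5=3: u(η,σ) = 3exp(-4σ)sin(2η) + 3exp(-25σ)sin(5η).
Substituting back: θ(s,t) = u(s + 2t, t).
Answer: θ(s, t) = 3exp(-4t)sin(2s + 4t) + 3exp(-25t)sin(5s + 10t)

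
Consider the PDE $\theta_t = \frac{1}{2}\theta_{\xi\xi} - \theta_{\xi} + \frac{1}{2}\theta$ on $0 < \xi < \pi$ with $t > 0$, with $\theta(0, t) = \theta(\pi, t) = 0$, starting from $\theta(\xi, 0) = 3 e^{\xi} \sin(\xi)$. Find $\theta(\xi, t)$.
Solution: Substitute $\theta = e^{\xi}u$.
Then $\theta_{\xi} = e^{\xi}(u_{\xi} + u)$, $\theta_{\xi\xi} = e^{\xi}(u_{\xi\xi} + 2u_{\xi} + u)$, $\theta_t = e^{\xi}u_t$; substituting and dividing by $e^{\xi}$, the lower-order terms cancel: $u_t = \frac{1}{2}u_{\xi\xi}$ (standard heat equation).
Data for $u$: $u(\xi,0) = e^{-\xi}\theta(\xi,0) = 3 \sin(\xi)$. The boundary conditions carry over: $u(0,t) = u(\pi,t) = 0$.
Separating variables: $u = \sum c_n e^{-n^2t/2} \sin(n\xi)$. From $u(\xi,0) = 3 \sin(\xi)$: $c_1=3$.
So $u(\xi,t) = 3 e^{-t/2} \sin(\xi)$, and $\theta(\xi,t) = e^{\xi}u(\xi,t)$.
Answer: $\theta(\xi, t) = 3 e^{\xi} e^{-t/2} \sin(\xi)$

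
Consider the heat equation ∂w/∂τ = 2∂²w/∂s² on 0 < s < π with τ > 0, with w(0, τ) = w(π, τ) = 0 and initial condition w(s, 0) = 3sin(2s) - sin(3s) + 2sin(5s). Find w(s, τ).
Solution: Separating variables: w = Σ c_n exp(-2n²τ) sin(ns). From w(s,0) = 3sin(2s) - sin(3s) + 2sin(5s): c_2=3, c_3=-1, c_5=2.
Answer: w(s, τ) = 3exp(-8τ)sin(2s) - exp(-18τ)sin(3s) + 2exp(-50τ)sin(5s)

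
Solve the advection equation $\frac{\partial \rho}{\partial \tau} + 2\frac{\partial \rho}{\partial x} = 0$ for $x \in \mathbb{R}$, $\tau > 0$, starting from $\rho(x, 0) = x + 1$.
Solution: By method of characteristics (waves move right with speed 2):
Along characteristics $x - 2\tau =$ const, $\rho$ is constant, so $\rho(x,\tau) = f(x - 2\tau)$ with $f = \rho( \cdot , 0)$.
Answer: $\rho(x, \tau) = -2 \tau + x + 1$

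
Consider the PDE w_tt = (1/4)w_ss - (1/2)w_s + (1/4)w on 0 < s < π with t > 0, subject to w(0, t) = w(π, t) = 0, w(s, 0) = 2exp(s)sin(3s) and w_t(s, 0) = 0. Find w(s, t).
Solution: Substitute w = exp(s)u, i.e. u = exp(-s)w.
By the product rule, w_s = exp(s)(u_s + u), w_ss = exp(s)(u_ss + 2u_s + u), w_tt = exp(s)u_tt.
Substituting into the PDE and dividing by exp(s): u_tt = (1/4)(u_ss + 2u_s + u) - (1/2)(u_s + u) + (1/4)u.
The lower-order terms cancel, leaving the standard wave equation u_tt = (1/4)u_ss.
Initial data for u: u(s,0) = exp(-s)w(s,0) = 2sin(3s); u_t(s,0) = exp(-s)w_t(s,0) = 0. The boundary conditions carry over: u(0,t) = u(π,t) = 0.
Solve for u:
  Using separation of variables u = X(s)T(t):
  Eigenfunctions: sin(ns), n = 1, 2, 3, ...
  General solution: u(s, t) = Σ [A_n cos(n t/2) + B_n sin(n t/2)] sin(ns)
  From u(s,0) = 2sin(3s): A_3=2. From u_t(s,0) = 0: all B_n = 0.
Hence u(s,t) = 2sin(3s)cos(3t/2).
Transform back: w(s,t) = exp(s)u(s,t).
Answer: w(s, t) = 2exp(s)sin(3s)cos(3t/2)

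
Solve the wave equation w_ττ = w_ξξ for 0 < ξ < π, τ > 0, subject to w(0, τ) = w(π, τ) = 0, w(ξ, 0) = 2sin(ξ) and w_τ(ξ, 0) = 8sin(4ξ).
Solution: Using separation of variables w = X(ξ)T(τ):
Eigenfunctions: sin(nξ), n = 1, 2, 3, ...
General solution: w(ξ, τ) = Σ [A_n cos(n τ) + B_n sin(n τ)] sin(nξ)
From w(ξ,0) = 2sin(ξ): A_1=2. From w_τ(ξ,0) = 8sin(4ξ), using w_τ(ξ,0) = Σ ω_n B_n sin(nξ) with ω_n = n: B_4 = 8/4 = 2.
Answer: w(ξ, τ) = 2sin(ξ)cos(τ) + 2sin(4ξ)sin(4τ)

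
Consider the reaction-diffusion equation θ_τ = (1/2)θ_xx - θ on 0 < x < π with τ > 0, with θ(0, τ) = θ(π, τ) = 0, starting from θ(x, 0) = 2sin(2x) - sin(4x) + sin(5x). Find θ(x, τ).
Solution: Substitute θ = exp(-τ)u.
Then θ_τ = exp(-τ)(u_τ - u), θ_xx = exp(-τ)u_xx; substituting and dividing by exp(-τ), the lower-order terms cancel: u_τ = (1/2)u_xx (standard heat equation).
Data for u: u(x,0) = θ(x,0) = 2sin(2x) - sin(4x) + sin(5x). The boundary conditions carry over: u(0,τ) = u(π,τ) = 0.
Separating variables: u = Σ c_n exp(-n²τ/2) sin(nx). From u(x,0) = 2sin(2x) - sin(4x) + sin(5x): c_2=2, c_4=-1, c_5=1.
So u(x,τ) = 2exp(-2τ)sin(2x) - exp(-8τ)sin(4x) + exp(-25τ/2)sin(5x), and θ(x,τ) = exp(-τ)u(x,τ).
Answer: θ(x, τ) = 2exp(-3τ)sin(2x) - exp(-9τ)sin(4x) + exp(-27τ/2)sin(5x)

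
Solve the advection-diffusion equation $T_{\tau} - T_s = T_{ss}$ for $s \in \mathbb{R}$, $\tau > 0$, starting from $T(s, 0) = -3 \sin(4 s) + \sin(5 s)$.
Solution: Moving frame: $\eta = s + \tau$, $\sigma = \tau$, $T = u(\eta,\sigma)$, so $T_{\tau} = u_{\sigma} + u_{\eta}$ and $T_{ss} = u_{\eta\eta}$.
Hence $T_{\tau} - T_s = u_{\sigma}$ and the PDE becomes the heat equation $u_{\sigma} = u_{\eta\eta}$ on $\eta \in \mathbb{R}$.
Initial data: $u(\eta,0) = T(\eta,0) = -3 \sin(4 \eta) + \sin(5 \eta)$. Each mode $\sin(n\eta)$ decays as $e^{-n^2\sigma}$ on $\mathbb{R}$, so $u(\eta,\sigma) = \sum c_n e^{-n^2\sigma} \sin(n\eta)$ with $c_4=-3, c_5=1$: $u(\eta,\sigma) = -3 e^{-16 \sigma} \sin(4 \eta) + e^{-25 \sigma} \sin(5 \eta)$.
Substituting back: $T(s,\tau) = u(s + \tau, \tau)$.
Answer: $T(s, \tau) = -3 e^{-16 \tau} \sin(4 \tau + 4 s) + e^{-25 \tau} \sin(5 \tau + 5 s)$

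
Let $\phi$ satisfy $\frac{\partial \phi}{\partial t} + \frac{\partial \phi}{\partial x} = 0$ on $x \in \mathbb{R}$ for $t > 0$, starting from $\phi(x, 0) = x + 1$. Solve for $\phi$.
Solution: By characteristics ($dx/dt = 1$), $\phi(x,t) = f(x - t)$ with $f = \phi( \cdot , 0)$.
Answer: $\phi(x, t) = - t + x + 1$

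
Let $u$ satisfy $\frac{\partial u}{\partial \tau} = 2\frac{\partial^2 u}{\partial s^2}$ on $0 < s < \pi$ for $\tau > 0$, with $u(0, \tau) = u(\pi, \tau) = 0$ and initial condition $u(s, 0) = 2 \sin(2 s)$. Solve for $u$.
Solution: Separating variables: $u = \sum c_n e^{-2n^2\tau} \sin(ns)$. From $u(s,0) = 2 \sin(2 s)$: $c_2=2$.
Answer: $u(s, \tau) = 2 e^{-8 \tau} \sin(2 s)$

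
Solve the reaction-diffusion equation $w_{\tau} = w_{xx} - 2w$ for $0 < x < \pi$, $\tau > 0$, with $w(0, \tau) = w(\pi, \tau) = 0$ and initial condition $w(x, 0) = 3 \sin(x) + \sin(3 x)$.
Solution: Substitute $w = e^{-2\tau}u$.
Then $w_{\tau} = e^{-2\tau}(u_{\tau} - 2u)$, $w_{xx} = e^{-2\tau}u_{xx}$; substituting and dividing by $e^{-2\tau}$, the lower-order terms cancel: $u_{\tau} = u_{xx}$ (standard heat equation).
Data for $u$: $u(x,0) = w(x,0) = 3 \sin(x) + \sin(3 x)$. The boundary conditions carry over: $u(0,\tau) = u(\pi,\tau) = 0$.
Separating variables: $u = \sum c_n e^{-n^2\tau} \sin(nx)$. From $u(x,0) = 3 \sin(x) + \sin(3 x)$: $c_1=3, c_3=1$.
So $u(x,\tau) = 3 e^{-\tau} \sin(x) + e^{-9 \tau} \sin(3 x)$, and $w(x,\tau) = e^{-2\tau}u(x,\tau)$.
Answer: $w(x, \tau) = 3 e^{-3 \tau} \sin(x) + e^{-11 \tau} \sin(3 x)$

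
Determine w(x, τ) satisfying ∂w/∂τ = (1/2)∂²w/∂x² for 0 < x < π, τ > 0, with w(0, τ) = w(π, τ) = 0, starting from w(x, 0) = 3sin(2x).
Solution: Using separation of variables w = X(x)T(τ):
Eigenfunctions: sin(nx), n = 1, 2, 3, ...
General solution: w(x, τ) = Σ c_n sin(nx) exp(-n² τ/2)
Matching w(x,0) = 3sin(2x) term by term: c_2=3.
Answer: w(x, τ) = 3exp(-2τ)sin(2x)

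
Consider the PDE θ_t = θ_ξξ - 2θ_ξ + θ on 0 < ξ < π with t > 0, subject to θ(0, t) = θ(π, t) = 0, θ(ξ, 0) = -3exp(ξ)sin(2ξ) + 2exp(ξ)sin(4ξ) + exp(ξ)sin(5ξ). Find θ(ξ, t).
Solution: Substitute θ = exp(ξ)u, i.e. u = exp(-ξ)θ.
By the product rule, θ_ξ = exp(ξ)(u_ξ + u), θ_ξξ = exp(ξ)(u_ξξ + 2u_ξ + u), θ_t = exp(ξ)u_t.
Substituting into the PDE and dividing by exp(ξ): u_t = (u_ξξ + 2u_ξ + u) - 2(u_ξ + u) + u.
The lower-order terms cancel, leaving the standard heat equation u_t = u_ξξ.
Initial data for u: u(ξ,0) = exp(-ξ)θ(ξ,0) = -3sin(2ξ) + 2sin(4ξ) + sin(5ξ). The boundary conditions carry over: u(0,t) = u(π,t) = 0.
Solve for u:
  Using separation of variables u = X(ξ)G(t):
  Eigenfunctions: sin(nξ), n = 1, 2, 3, ...
  General solution: u(ξ, t) = Σ c_n sin(nξ) exp(-n² t)
  Matching u(ξ,0) = -3sin(2ξ) + 2sin(4ξ) + sin(5ξ) term by term: c_2=-3, c_4=2, c_5=1.
Hence u(ξ,t) = -3exp(-4t)sin(2ξ) + 2exp(-16t)sin(4ξ) + exp(-25t)sin(5ξ).
Transform back: θ(ξ,t) = exp(ξ)u(ξ,t).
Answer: θ(ξ, t) = -3exp(-4t)exp(ξ)sin(2ξ) + 2exp(-16t)exp(ξ)sin(4ξ) + exp(-25t)exp(ξ)sin(5ξ)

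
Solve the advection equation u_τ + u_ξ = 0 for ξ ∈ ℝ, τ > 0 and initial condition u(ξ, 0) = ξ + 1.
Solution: By method of characteristics (waves move right with speed 1):
Along characteristics ξ - τ = const, u is constant, so u(ξ,τ) = f(ξ - τ) with f = u(·, 0).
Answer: u(ξ, τ) = ξ - τ + 1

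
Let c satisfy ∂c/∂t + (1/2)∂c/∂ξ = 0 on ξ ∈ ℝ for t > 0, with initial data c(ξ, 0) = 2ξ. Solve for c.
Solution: By characteristics (dξ/dt = 1/2), c(ξ,t) = f(ξ - (1/2)t) with f = c(·, 0).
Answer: c(ξ, t) = -t + 2ξ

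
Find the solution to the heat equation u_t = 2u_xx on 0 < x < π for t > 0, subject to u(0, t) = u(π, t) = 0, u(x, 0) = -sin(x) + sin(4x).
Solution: Using separation of variables u = X(x)T(t):
Eigenfunctions: sin(nx), n = 1, 2, 3, ...
General solution: u(x, t) = Σ c_n sin(nx) exp(-2n² t)
Matching u(x,0) = -sin(x) + sin(4x) term by term: c_1=-1, c_4=1.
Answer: u(x, t) = -exp(-2t)sin(x) + exp(-32t)sin(4x)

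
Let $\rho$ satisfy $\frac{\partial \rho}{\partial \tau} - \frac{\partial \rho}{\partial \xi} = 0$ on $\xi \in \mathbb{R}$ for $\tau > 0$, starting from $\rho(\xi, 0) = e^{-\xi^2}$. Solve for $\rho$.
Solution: By method of characteristics (waves move left with speed 1):
Along characteristics $\xi + \tau =$ const, $\rho$ is constant, so $\rho(\xi,\tau) = f(\xi + \tau)$ with $f = \rho( \cdot , 0)$.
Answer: $\rho(\xi, \tau) = e^{-(\tau + \xi)^2}$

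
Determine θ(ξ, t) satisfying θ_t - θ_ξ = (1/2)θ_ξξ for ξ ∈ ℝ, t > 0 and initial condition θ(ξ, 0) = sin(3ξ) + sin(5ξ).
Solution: Change to a moving frame: let η = ξ + t, σ = t and write θ(ξ,t) = u(η,σ).
By the chain rule θ_t = u_σ + u_η, θ_ξ = u_η, θ_ξξ = u_ηη.
Then θ_t - θ_ξ = u_σ: the advection term cancels and the PDE becomes the heat equation u_σ = (1/2)u_ηη on η ∈ ℝ.
Initial data: u(η,0) = θ(η,0) = sin(3η) + sin(5η).
On η ∈ ℝ each mode satisfies (sin(nη))″ = -n² sin(nη), so exp(-n²σ/2) sin(nη) solves the heat equation; by superposition u(η,σ) = Σ c_n exp(-n²σ/2) sin(nη).
Reading off the coefficients: c_3=1, c_5=1, so u(η,σ) = exp(-9σ/2)sin(3η) + exp(-25σ/2)sin(5η).
Substituting back η = ξ + t, σ = t: θ(ξ,t) = u(ξ + t, t).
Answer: θ(ξ, t) = exp(-9t/2)sin(3t + 3ξ) + exp(-25t/2)sin(5t + 5ξ)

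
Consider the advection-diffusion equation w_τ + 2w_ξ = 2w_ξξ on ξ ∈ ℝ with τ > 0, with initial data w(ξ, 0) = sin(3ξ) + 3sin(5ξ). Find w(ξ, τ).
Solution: Change to a moving frame: let η = ξ - 2τ, σ = τ and write w(ξ,τ) = u(η,σ).
By the chain rule w_τ = u_σ - 2u_η, w_ξ = u_η, w_ξξ = u_ηη.
Then w_τ + 2w_ξ = u_σ: the advection term cancels and the PDE becomes the heat equation u_σ = 2u_ηη on η ∈ ℝ.
Initial data: u(η,0) = w(η,0) = sin(3η) + 3sin(5η).
On η ∈ ℝ each mode satisfies (sin(nη))″ = -n² sin(nη), so exp(-2n²σ) sin(nη) solves the heat equation; by superposition u(η,σ) = Σ c_n exp(-2n²σ) sin(nη).
Reading off the coefficients: c_3=1, c_5=3, so u(η,σ) = exp(-18σ)sin(3η) + 3exp(-50σ)sin(5η).
Substituting back η = ξ - 2τ, σ = τ: w(ξ,τ) = u(ξ - 2τ, τ).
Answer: w(ξ, τ) = exp(-18τ)sin(3ξ - 6τ) + 3exp(-50τ)sin(5ξ - 10τ)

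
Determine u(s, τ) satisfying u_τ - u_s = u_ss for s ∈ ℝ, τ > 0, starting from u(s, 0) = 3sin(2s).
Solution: Change to a moving frame: let η = s + τ, σ = τ and write u(s,τ) = w(η,σ).
By the chain rule u_τ = w_σ + w_η, u_s = w_η, u_ss = w_ηη.
Then u_τ - u_s = w_σ: the advection term cancels and the PDE becomes the heat equation w_σ = w_ηη on η ∈ ℝ.
Initial data: w(η,0) = u(η,0) = 3sin(2η).
On η ∈ ℝ each mode satisfies (sin(nη))″ = -n² sin(nη), so exp(-n²σ) sin(nη) solves the heat equation; by superposition w(η,σ) = Σ c_n exp(-n²σ) sin(nη).
Reading off the coefficients: c_2=3, so w(η,σ) = 3exp(-4σ)sin(2η).
Substituting back η = s + τ, σ = τ: u(s,τ) = w(s + τ, τ).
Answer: u(s, τ) = 3exp(-4τ)sin(2s + 2τ)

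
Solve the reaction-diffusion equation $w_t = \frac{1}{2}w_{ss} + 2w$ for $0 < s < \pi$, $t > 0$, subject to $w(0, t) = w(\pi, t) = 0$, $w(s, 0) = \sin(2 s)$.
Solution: Substitute $w = e^{2t}u$, i.e. $u = e^{-2t}w$.
By the product rule, $w_t = e^{2t}(u_t + 2u)$, $w_{ss} = e^{2t}u_{ss}$.
Substituting into the PDE and dividing by $e^{2t}$: $u_t + 2u = \frac{1}{2}u_{ss} + 2u$.
The lower-order terms cancel, leaving the standard heat equation $u_t = \frac{1}{2}u_{ss}$.
Initial data for $u$: $u(s,0) = w(s,0) = \sin(2 s)$. The boundary conditions carry over: $u(0,t) = u(\pi,t) = 0$.
Solve for $u$:
  Using separation of variables $u = X(s)T(t)$:
  Eigenfunctions: $\sin(ns)$, $n = 1, 2, 3, \ldots$
  General solution: $u(s, t) = \sum c_n \sin(ns) e^{-n^2 t/2}$
  Matching $u(s,0) = \sin(2 s)$ term by term: $c_2=1$.
Hence $u(s,t) = e^{-2 t} \sin(2 s)$.
Transform back: $w(s,t) = e^{2t}u(s,t)$.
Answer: $w(s, t) = \sin(2 s)$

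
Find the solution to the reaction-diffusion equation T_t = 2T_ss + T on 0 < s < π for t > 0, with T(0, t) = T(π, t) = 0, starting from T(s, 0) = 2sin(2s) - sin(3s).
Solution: Substitute T = exp(t)u, i.e. u = exp(-t)T.
By the product rule, T_t = exp(t)(u_t + u), T_ss = exp(t)u_ss.
Substituting into the PDE and dividing by exp(t): u_t + u = 2u_ss + u.
The lower-order terms cancel, leaving the standard heat equation u_t = 2u_ss.
Initial data for u: u(s,0) = T(s,0) = 2sin(2s) - sin(3s). The boundary conditions carry over: u(0,t) = u(π,t) = 0.
Solve for u:
  Using separation of variables u = X(s)G(t):
  Eigenfunctions: sin(ns), n = 1, 2, 3, ...
  General solution: u(s, t) = Σ c_n sin(ns) exp(-2n² t)
  Matching u(s,0) = 2sin(2s) - sin(3s) term by term: c_2=2, c_3=-1.
Hence u(s,t) = 2exp(-8t)sin(2s) - exp(-18t)sin(3s).
Transform back: T(s,t) = exp(t)u(s,t).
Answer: T(s, t) = 2exp(-7t)sin(2s) - exp(-17t)sin(3s)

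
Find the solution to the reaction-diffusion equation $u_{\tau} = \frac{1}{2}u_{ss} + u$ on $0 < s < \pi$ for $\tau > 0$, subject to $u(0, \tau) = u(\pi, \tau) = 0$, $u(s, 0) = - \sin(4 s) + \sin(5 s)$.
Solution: Substitute $u = e^{\tau}w$, i.e. $w = e^{-\tau}u$.
By the product rule, $u_{\tau} = e^{\tau}(w_{\tau} + w)$, $u_{ss} = e^{\tau}w_{ss}$.
Substituting into the PDE and dividing by $e^{\tau}$: $w_{\tau} + w = \frac{1}{2}w_{ss} + w$.
The lower-order terms cancel, leaving the standard heat equation $w_{\tau} = \frac{1}{2}w_{ss}$.
Initial data for $w$: $w(s,0) = u(s,0) = - \sin(4 s) + \sin(5 s)$. The boundary conditions carry over: $w(0,\tau) = w(\pi,\tau) = 0$.
Solve for $w$:
  Using separation of variables $w = X(s)T(\tau)$:
  Eigenfunctions: $\sin(ns)$, $n = 1, 2, 3, \ldots$
  General solution: $w(s, \tau) = \sum c_n \sin(ns) e^{-n^2 \tau/2}$
  Matching $w(s,0) = - \sin(4 s) + \sin(5 s)$ term by term: $c_4=-1, c_5=1$.
Hence $w(s,\tau) = - e^{-8 \tau} \sin(4 s) + e^{-25 \tau/2} \sin(5 s)$.
Transform back: $u(s,\tau) = e^{\tau}w(s,\tau)$.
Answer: $u(s, \tau) = - e^{-7 \tau} \sin(4 s) + e^{-23 \tau/2} \sin(5 s)$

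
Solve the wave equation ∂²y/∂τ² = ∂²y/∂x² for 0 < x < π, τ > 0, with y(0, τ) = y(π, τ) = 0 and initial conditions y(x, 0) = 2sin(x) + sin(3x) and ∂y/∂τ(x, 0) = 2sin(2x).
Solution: Separating variables: y = Σ [A_n cos(ω_n τ) + B_n sin(ω_n τ)] sin(nx), ω_n = n. From ICs (B_n = velocity coefficient / ω_n): A_1=2, A_3=1, B_2=1.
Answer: y(x, τ) = 2sin(x)cos(τ) + sin(2x)sin(2τ) + sin(3x)cos(3τ)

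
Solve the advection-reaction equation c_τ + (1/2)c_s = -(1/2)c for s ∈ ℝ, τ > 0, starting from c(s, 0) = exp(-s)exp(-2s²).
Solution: Substitute c = exp(-s)u.
Then c_s = exp(-s)(u_s - u), c_τ = exp(-s)u_τ; substituting and dividing by exp(-s), the lower-order terms cancel: u_τ + (1/2)u_s = 0 (standard advection equation).
Data for u: u(s,0) = exp(s)c(s,0) = exp(-2s²).
By characteristics (ds/dτ = 1/2), u(s,τ) = f(s - (1/2)τ) with f = u(·, 0).
So u(s,τ) = exp(-2(s - τ/2)²), and c(s,τ) = exp(-s)u(s,τ).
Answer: c(s, τ) = exp(-s)exp(-2(s - τ/2)²)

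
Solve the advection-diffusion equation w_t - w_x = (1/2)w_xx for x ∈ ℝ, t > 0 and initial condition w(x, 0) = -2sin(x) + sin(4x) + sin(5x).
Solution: Change to a moving frame: let η = x + t, σ = t and write w(x,t) = u(η,σ).
By the chain rule w_t = u_σ + u_η, w_x = u_η, w_xx = u_ηη.
Then w_t - w_x = u_σ: the advection term cancels and the PDE becomes the heat equation u_σ = (1/2)u_ηη on η ∈ ℝ.
Initial data: u(η,0) = w(η,0) = -2sin(η) + sin(4η) + sin(5η).
On η ∈ ℝ each mode satisfies (sin(nη))″ = -n² sin(nη), so exp(-n²σ/2) sin(nη) solves the heat equation; by superposition u(η,σ) = Σ c_n exp(-n²σ/2) sin(nη).
Reading off the coefficients: c_1=-2, c_4=1, c_5=1, so u(η,σ) = exp(-8σ)sin(4η) - 2exp(-σ/2)sin(η) + exp(-25σ/2)sin(5η).
Substituting back η = x + t, σ = t: w(x,t) = u(x + t, t).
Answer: w(x, t) = exp(-8t)sin(4t + 4x) - 2exp(-t/2)sin(t + x) + exp(-25t/2)sin(5t + 5x)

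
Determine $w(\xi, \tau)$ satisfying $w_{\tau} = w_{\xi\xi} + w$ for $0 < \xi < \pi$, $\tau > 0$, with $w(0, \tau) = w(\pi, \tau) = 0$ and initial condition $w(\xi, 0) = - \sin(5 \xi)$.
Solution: Substitute $w = e^{\tau}u$.
Then $w_{\tau} = e^{\tau}(u_{\tau} + u)$, $w_{\xi\xi} = e^{\tau}u_{\xi\xi}$; substituting and dividing by $e^{\tau}$, the lower-order terms cancel: $u_{\tau} = u_{\xi\xi}$ (standard heat equation).
Data for $u$: $u(\xi,0) = w(\xi,0) = - \sin(5 \xi)$. The boundary conditions carry over: $u(0,\tau) = u(\pi,\tau) = 0$.
Separating variables: $u = \sum c_n e^{-n^2\tau} \sin(n\xi)$. From $u(\xi,0) = - \sin(5 \xi)$: $c_5=-1$.
So $u(\xi,\tau) = - e^{-25 \tau} \sin(5 \xi)$, and $w(\xi,\tau) = e^{\tau}u(\xi,\tau)$.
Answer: $w(\xi, \tau) = - e^{-24 \tau} \sin(5 \xi)$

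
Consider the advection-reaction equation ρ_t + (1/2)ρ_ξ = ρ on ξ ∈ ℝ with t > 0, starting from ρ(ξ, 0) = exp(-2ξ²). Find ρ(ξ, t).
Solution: Substitute ρ = exp(t)u, i.e. u = exp(-t)ρ.
By the product rule, ρ_t = exp(t)(u_t + u), ρ_ξ = exp(t)u_ξ.
Substituting into the PDE and dividing by exp(t): u_t + u + (1/2)u_ξ = u.
The lower-order terms cancel, leaving the standard advection equation u_t + (1/2)u_ξ = 0.
Initial data for u: u(ξ,0) = ρ(ξ,0) = exp(-2ξ²).
Solve for u:
  By method of characteristics (waves move right with speed 1/2):
  Along characteristics ξ - (1/2)t = const, u is constant, so u(ξ,t) = f(ξ - (1/2)t) with f = u(·, 0).
Hence u(ξ,t) = exp(-2(-t/2 + ξ)²).
Transform back: ρ(ξ,t) = exp(t)u(ξ,t).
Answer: ρ(ξ, t) = exp(t)exp(-2(-t/2 + ξ)²)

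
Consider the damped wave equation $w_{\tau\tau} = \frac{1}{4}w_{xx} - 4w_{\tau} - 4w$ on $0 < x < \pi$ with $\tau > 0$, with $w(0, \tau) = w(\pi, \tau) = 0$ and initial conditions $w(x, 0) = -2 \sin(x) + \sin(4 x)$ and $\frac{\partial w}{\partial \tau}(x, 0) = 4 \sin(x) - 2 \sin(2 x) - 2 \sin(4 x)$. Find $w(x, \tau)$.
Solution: Substitute $w = e^{-2\tau}u$, i.e. $u = e^{2\tau}w$.
By the product rule, $w_{\tau} = e^{-2\tau}(u_{\tau} - 2u)$, $w_{\tau\tau} = e^{-2\tau}(u_{\tau\tau} - 4u_{\tau} + 4u)$, $w_{xx} = e^{-2\tau}u_{xx}$.
Substituting into the PDE and dividing by $e^{-2\tau}$: $u_{\tau\tau} - 4u_{\tau} + 4u = \frac{1}{4}u_{xx} - 4(u_{\tau} - 2u) - 4u$.
The lower-order terms cancel, leaving the standard wave equation $u_{\tau\tau} = \frac{1}{4}u_{xx}$.
Initial data for $u$: $u(x,0) = w(x,0) = -2 \sin(x) + \sin(4 x)$; $u_{\tau}(x,0) = w_{\tau}(x,0) + 2w(x,0) = -2 \sin(2 x)$. The boundary conditions carry over: $u(0,\tau) = u(\pi,\tau) = 0$.
Solve for $u$:
  Using separation of variables $u = X(x)T(\tau)$:
  Eigenfunctions: $\sin(nx)$, $n = 1, 2, 3, \ldots$
  General solution: $u(x, \tau) = \sum [A_n \cos(n \tau/2) + B_n \sin(n \tau/2)] \sin(nx)$
  From $u(x,0) = -2 \sin(x) + \sin(4 x)$: $A_1=-2, A_4=1$. From $u_{\tau}(x,0) = -2 \sin(2 x)$, using $u_{\tau}(x,0) = \sum \omega_n B_n \sin(nx)$ with $\omega_n = n/2$: $B_2 = (-2)/1 = -2$.
Hence $u(x,\tau) = -2 \sin(x) \cos(\tau/2) - 2 \sin(2 x) \sin(\tau) + \sin(4 x) \cos(2 \tau)$.
Transform back: $w(x,\tau) = e^{-2\tau}u(x,\tau)$.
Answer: $w(x, \tau) = -2 e^{-2 \tau} \sin(\tau) \sin(2 x) - 2 e^{-2 \tau} \sin(x) \cos(\tau/2) + e^{-2 \tau} \sin(4 x) \cos(2 \tau)$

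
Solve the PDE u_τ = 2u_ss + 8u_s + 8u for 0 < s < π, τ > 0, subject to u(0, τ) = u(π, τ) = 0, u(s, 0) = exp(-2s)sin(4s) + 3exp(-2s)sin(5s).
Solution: Substitute u = exp(-2s)w.
Then u_s = exp(-2s)(w_s - 2w), u_ss = exp(-2s)(w_ss - 4w_s + 4w), u_τ = exp(-2s)w_τ; substituting and dividing by exp(-2s), the lower-order terms cancel: w_τ = 2w_ss (standard heat equation).
Data for w: w(s,0) = exp(2s)u(s,0) = sin(4s) + 3sin(5s). The boundary conditions carry over: w(0,τ) = w(π,τ) = 0.
Separating variables: w = Σ c_n exp(-2n²τ) sin(ns). From w(s,0) = sin(4s) + 3sin(5s): c_4=1, c_5=3.
So w(s,τ) = exp(-32τ)sin(4s) + 3exp(-50τ)sin(5s), and u(s,τ) = exp(-2s)w(s,τ).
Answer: u(s, τ) = exp(-2s)exp(-32τ)sin(4s) + 3exp(-2s)exp(-50τ)sin(5s)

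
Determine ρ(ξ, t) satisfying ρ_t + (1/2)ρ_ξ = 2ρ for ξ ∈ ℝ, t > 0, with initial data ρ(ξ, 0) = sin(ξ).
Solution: Substitute ρ = exp(2t)u.
Then ρ_t = exp(2t)(u_t + 2u), ρ_ξ = exp(2t)u_ξ; substituting and dividing by exp(2t), the lower-order terms cancel: u_t + (1/2)u_ξ = 0 (standard advection equation).
Data for u: u(ξ,0) = ρ(ξ,0) = sin(ξ).
By characteristics (dξ/dt = 1/2), u(ξ,t) = f(ξ - (1/2)t) with f = u(·, 0).
So u(ξ,t) = -sin(t/2 - ξ), and ρ(ξ,t) = exp(2t)u(ξ,t).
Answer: ρ(ξ, t) = -exp(2t)sin(t/2 - ξ)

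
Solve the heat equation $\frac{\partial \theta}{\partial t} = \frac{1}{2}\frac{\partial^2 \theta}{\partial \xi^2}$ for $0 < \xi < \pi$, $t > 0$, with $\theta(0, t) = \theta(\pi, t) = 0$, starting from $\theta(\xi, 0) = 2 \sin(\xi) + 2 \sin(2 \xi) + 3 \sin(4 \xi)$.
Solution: Using separation of variables $\theta = X(\xi)G(t)$:
Eigenfunctions: $\sin(n\xi)$, $n = 1, 2, 3, \ldots$
General solution: $\theta(\xi, t) = \sum c_n \sin(n\xi) e^{-n^2 t/2}$
Matching $\theta(\xi,0) = 2 \sin(\xi) + 2 \sin(2 \xi) + 3 \sin(4 \xi)$ term by term: $c_1=2, c_2=2, c_4=3$.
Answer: $\theta(\xi, t) = 2 e^{-2 t} \sin(2 \xi) + 3 e^{-8 t} \sin(4 \xi) + 2 e^{-t/2} \sin(\xi)$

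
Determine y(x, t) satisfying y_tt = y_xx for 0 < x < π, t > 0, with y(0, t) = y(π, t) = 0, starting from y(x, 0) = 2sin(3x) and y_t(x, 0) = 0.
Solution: Separating variables: y = Σ [A_n cos(ω_n t) + B_n sin(ω_n t)] sin(nx), ω_n = n. From ICs: A_3=2.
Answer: y(x, t) = 2sin(3x)cos(3t)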